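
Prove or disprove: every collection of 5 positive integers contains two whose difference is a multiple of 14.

Consider the 5 integers 16, 17, …, 20. They lie in distinct residue classes modulo 14, since 5 ≤ 14.
The differences between them range over 1, …, 4, none of which is divisible by 14.

No, the set {16, 17, 18, 19, 20} is a counterexample.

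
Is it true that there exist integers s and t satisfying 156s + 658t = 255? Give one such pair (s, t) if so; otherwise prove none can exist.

Both 156 and 658 are divisible by gcd(156, 658) = 2, hence so is any combination 156s + 658t.
However 255 leaves remainder 1 on division by 2.
So the equation is unsolvable over ℤ.

There are no such integers.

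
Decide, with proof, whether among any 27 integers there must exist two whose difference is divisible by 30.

Try 27 consecutive integers, 9, 10, …, 35. Their remainders mod 30 are 9, 10, 11, 12, 13, 14, 15, 16, 17, 18, 19, 20, 21, 22, 23, 24, 25, 26, 27, 28, 29, 0, 1, 2, 3, 4, 5 — pairwise different, as any 27 ≤ 30 consecutive integers have distinct residues.
The differences between them range over 1, …, 26, none of which is divisible by 30.

No; for instance {9, 10, 11, 12, 13, 14, 15, 16, 17, 18, 19, 20, 21, 22, 23, 24, 25, 26, 27, 28, 29, 30, 31, 32, 33, 34, 35} is a counterexample.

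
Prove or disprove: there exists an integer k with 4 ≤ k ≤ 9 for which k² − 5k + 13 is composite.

At k = 9: 9² − 5·9 + 13 = 49 = 7·7, which is composite.

k = 9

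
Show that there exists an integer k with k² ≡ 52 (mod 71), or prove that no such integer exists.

71 is prime, so by Euler's criterion 52 is a square mod 71 iff 52^((71−1)/2) = 52^35 ≡ 1 (mod 71).
Repeated squaring mod 71: 52^2 = 2704 ≡ 6; 52^4 ≡ 6² = 36 ≡ 36; 52^8 ≡ 36² = 1296 ≡ 18; 52^16 ≡ 18² = 324 ≡ 40; 52^32 ≡ 40² = 1600 ≡ 38.
Since 35 = 32 + 2 + 1, 52^35 ≡ 38 · 6 · 52; multiplying out mod 71: 38·6 = 228 ≡ 15, then 15·52 = 780 ≡ 70. Thus 52^35 ≡ 70 ≡ −1 (mod 71).
By Euler's criterion 52 is a quadratic non-residue mod 71: no k satisfies k² ≡ 52 (mod 71).

No such integer exists.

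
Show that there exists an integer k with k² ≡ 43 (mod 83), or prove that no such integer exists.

No, no such integer exists.

Apply Euler's criterion with the prime 83: 43 is a quadratic residue iff 43^41 ≡ 1 (mod 83), and a non-residue iff it is ≡ −1.
Repeated squaring mod 83: 43^2 = 1849 ≡ 23; 43^4 ≡ 23² = 529 ≡ 31; 43^8 ≡ 31² = 961 ≡ 48; 43^16 ≡ 48² = 2304 ≡ 63; 43^32 ≡ 63² = 3969 ≡ 68.
Since 41 = 32 + 8 + 1, 43^41 ≡ 68 · 48 · 43; multiplying out mod 83: 68·48 = 3264 ≡ 27, then 27·43 = 1161 ≡ 82. Thus 43^41 ≡ 82 ≡ −1 (mod 83).
By Euler's criterion 43 is a quadratic non-residue mod 83: no k satisfies k² ≡ 43 (mod 83).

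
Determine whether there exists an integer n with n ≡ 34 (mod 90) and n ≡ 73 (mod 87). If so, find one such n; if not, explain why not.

n = 1204

The moduli are not coprime: gcd(90, 87) = 3. Compatibility requires 3 ∣ (73 − 34) = 39, which holds, so solutions exist.
Put n = 34 + 90t, so we need 90t ≡ 39 (mod 87), equivalently (divide by 3) 30t ≡ 13 (mod 29).
30 ≡ 1 (mod 29), so this reads 1t ≡ 13 (mod 29). So t ≡ 13 (mod 29).
Then n = 34 + 90·13 = 1204.
Indeed 1204 ≡ 34 (mod 90) and 1204 ≡ 73 (mod 87).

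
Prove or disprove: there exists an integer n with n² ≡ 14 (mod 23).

23 is prime, so by Euler's criterion 14 is a square mod 23 iff 14^((23−1)/2) = 14^11 ≡ 1 (mod 23).
Squaring successively (mod 23): 14^2 = 196 ≡ 12; 14^4 ≡ 12² = 144 ≡ 6; 14^8 ≡ 6² = 36 ≡ 13.
Since 11 = 8 + 2 + 1, 14^11 ≡ 13 · 12 · 14; multiplying out mod 23: 13·12 = 156 ≡ 18, then 18·14 = 252 ≡ 22. Thus 14^11 ≡ 22 ≡ −1 (mod 23).
The value −1 means 14 is a non-residue modulo 23, so n² ≡ 14 (mod 23) is impossible.

No such integer exists.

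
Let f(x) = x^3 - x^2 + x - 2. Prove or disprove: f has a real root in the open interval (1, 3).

f(1) = -1 and f(3) = 19, which have opposite signs.
Since f is a polynomial it is continuous on [1, 3].
By the Intermediate Value Theorem, f takes the value 0 somewhere in the open interval.

Such a root exists.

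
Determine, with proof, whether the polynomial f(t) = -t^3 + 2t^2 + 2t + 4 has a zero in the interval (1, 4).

Yes, f has a root in the interval.

f(1) = 7 and f(4) = -20, which have opposite signs.
As a polynomial, f is continuous on every closed interval.
By the Intermediate Value Theorem f must vanish at some point of (1, 4).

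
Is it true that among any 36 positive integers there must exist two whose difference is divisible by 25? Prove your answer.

Each integer lies in one of the 25 residue classes modulo 25.
With 36 integers and only 25 classes, the pigeonhole principle forces two of them, say a and b, into the same class.
Their difference a − b is then a multiple of 25.

Yes, this is always true.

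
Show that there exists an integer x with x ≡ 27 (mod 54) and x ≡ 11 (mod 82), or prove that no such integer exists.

x = 1323

The moduli are not coprime: gcd(54, 82) = 2. Compatibility requires 2 ∣ (11 − 27) = -16, which holds, so solutions exist.
Put x = 27 + 54t, so we need 54t ≡ 66 (mod 82), equivalently (divide by 2) 27t ≡ 33 (mod 41).
Since 27·38 = 1026 = 25·41 + 1, the inverse of 27 mod 41 is 38.
Therefore t ≡ 38·33 = 1254 ≡ 24 (mod 41).
Then x = 27 + 54·24 = 1323.
Indeed 1323 ≡ 27 (mod 54) and 1323 ≡ 11 (mod 82).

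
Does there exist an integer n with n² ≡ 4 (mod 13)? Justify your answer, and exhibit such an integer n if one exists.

n = 11

n = 11 works: 11² = 121, and 121 − 4 = 117 = 9·13.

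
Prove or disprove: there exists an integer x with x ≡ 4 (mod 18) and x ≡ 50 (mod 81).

No such integer exists.

Reduce both congruences modulo 9, which divides 18 and 81: they say x ≡ 4 (mod 9) and x ≡ 50 (mod 9).
However 4 ≡ 4 and 50 ≡ 5 (mod 9), and 4 ≠ 5.
So no integer satisfies both congruences.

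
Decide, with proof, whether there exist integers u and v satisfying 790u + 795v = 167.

No such integers exist.

Any value of 790u + 795v is a multiple of gcd(790, 795) = 5.
However 167 leaves remainder 2 on division by 5.
Therefore 790u + 795v = 167 has no solution in integers.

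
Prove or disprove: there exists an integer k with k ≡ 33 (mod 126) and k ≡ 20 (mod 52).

Reduce both congruences modulo 2, which divides 126 and 52: they say k ≡ 33 (mod 2) and k ≡ 20 (mod 2).
These are incompatible: 33 − 20 = 13 is not divisible by 2.
Therefore no such k exists.

No, no such integer exists.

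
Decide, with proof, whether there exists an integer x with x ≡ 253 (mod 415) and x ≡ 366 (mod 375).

Reduce both congruences modulo 5, which divides 415 and 375: they say x ≡ 253 (mod 5) and x ≡ 366 (mod 5).
These are incompatible: 253 − 366 = -113 is not divisible by 5.
So no integer satisfies both congruences.

No such integer exists.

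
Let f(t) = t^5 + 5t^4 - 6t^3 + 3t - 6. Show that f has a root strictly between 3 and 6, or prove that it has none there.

No such root exists.

The endpoint values f(3) = 489 and f(6) = 12972 are both positive. Claim: f(t) > 0 for every t in (3, 6).
Shift to the endpoint 3: with t = 3 + u (0 < u < 3), one computes f(3 + u) = u^5 + 20u^4 + 144u^3 + 486u^2 + 786u + 489.
The nonzero coefficients here are all positive, so for u > 0 every term is positive (or zero), and the constant term 489 is strictly positive.
So f is strictly positive on (3, 6); no root exists in the interval.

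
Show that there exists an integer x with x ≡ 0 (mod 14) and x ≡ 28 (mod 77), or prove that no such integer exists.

x = 28

gcd(14, 77) = 7. A simultaneous solution exists iff 0 ≡ 28 (mod 7); here 0 mod 7 = 0 = 28 mod 7, so it does.
Step through x = 0, 0 + 14, 0 + 2·14, …: the values 0, 14, 28 reduce mod 77 to 0, 14, 28. The value 28 hits 28.
Indeed 28 ≡ 0 (mod 14) and 28 ≡ 28 (mod 77).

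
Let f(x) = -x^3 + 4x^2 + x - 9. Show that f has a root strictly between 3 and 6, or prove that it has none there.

f(3) = 3 and f(6) = -75, which have opposite signs.
Since f is a polynomial it is continuous on [3, 6].
By the Intermediate Value Theorem f must vanish at some point of (3, 6).

Yes, f has a root in the interval.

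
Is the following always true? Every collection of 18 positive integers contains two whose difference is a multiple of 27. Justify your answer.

No; for instance {75, 76, 77, 78, 79, 80, 81, 82, 83, 84, 85, 86, 87, 88, 89, 90, 91, 92} is a counterexample.

Consider the 18 integers 75, 76, …, 92. They lie in distinct residue classes modulo 27, since 18 ≤ 27.
No two share a residue, so no pair has difference divisible by 27; the claim fails for this set.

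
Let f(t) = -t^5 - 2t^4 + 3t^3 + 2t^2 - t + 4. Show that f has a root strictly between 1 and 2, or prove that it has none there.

Yes, f has a root in the interval.

f(1) = 5 and f(2) = -30, which have opposite signs.
As a polynomial, f is continuous on every closed interval.
By the Intermediate Value Theorem, f takes the value 0 somewhere in the open interval.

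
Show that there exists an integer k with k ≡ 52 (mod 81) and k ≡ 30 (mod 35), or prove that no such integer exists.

gcd(81, 35) = 1, so the Chinese Remainder Theorem guarantees exactly one residue class mod 2835 satisfying both.
Any solution of the first congruence is k = 52 + 81t; substituting into the second, 81t ≡ 30 − 52 ≡ 13 (mod 35).
81 ≡ 11 (mod 35), so this reads 11t ≡ 13 (mod 35). To invert 11 modulo 35: 35 = 3·11 + 2, 11 = 5·2 + 1, 2 = 2·1 + 0, and unwinding, 1 = 11 − 5·2 = 11 − 5·(35 − 3·11) = −5·35 + 16·11. Thus 11⁻¹ ≡ 16 (mod 35).
Multiplying by 16: t ≡ 16·13 = 208 ≡ 33 (mod 35).
Taking t = 33 gives k = 52 + 81·33 = 2725.
Verify: 2725 = 33·81 + 52 and 2725 = 77·35 + 30. ✓

k = 2725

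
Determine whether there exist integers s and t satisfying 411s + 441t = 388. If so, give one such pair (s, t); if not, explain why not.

No such integers exist.

gcd(411, 441) = 3, so every integer of the form 411s + 441t is a multiple of 3.
But 388 = 3·129 + 1, so 3 ∤ 388.
Hence no integers s, t satisfy the equation.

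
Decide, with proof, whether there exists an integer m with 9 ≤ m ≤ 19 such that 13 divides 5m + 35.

m = 19

At m = 19 we get 5·19 + 35 = 130, and 130 = 13·10.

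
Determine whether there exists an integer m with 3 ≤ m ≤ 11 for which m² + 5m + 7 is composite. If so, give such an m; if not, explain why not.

At m = 11: 11² + 5·11 + 7 = 183 = 3·61, which is composite.

m = 11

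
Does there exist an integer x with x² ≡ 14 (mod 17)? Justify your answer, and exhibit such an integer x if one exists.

No such integer exists.

Since (17 − x)² ≡ x² (mod 17), it suffices to square x = 0, 1, …, 8: the residues are 0, 1, 4, 9, 16, 8, 2, 15, 13.
So the quadratic residues mod 17 are {0, 1, 2, 4, 8, 9, 13, 15, 16}, and 14 is not among them.
Hence no integer x has x² ≡ 14 (mod 17).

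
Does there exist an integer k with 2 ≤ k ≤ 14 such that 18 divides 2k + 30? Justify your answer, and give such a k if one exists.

At k = 2 the value 34 is not a multiple of 18. Try k = 3: 2·3 + 30 = 36 = 2·18, which is divisible by 18.

k = 3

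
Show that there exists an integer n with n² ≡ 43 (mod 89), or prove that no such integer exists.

There is no such integer.

Apply Euler's criterion with the prime 89: 43 is a quadratic residue iff 43^44 ≡ 1 (mod 89), and a non-residue iff it is ≡ −1.
Squaring successively (mod 89): 43^2 = 1849 ≡ 69; 43^4 ≡ 69² = 4761 ≡ 44; 43^8 ≡ 44² = 1936 ≡ 67; 43^16 ≡ 67² = 4489 ≡ 39; 43^32 ≡ 39² = 1521 ≡ 8.
Since 44 = 32 + 8 + 4, 43^44 ≡ 8 · 67 · 44; multiplying out mod 89: 8·67 = 536 ≡ 2, then 2·44 = 88 ≡ 88. Thus 43^44 ≡ 88 ≡ −1 (mod 89).
By Euler's criterion 43 is a quadratic non-residue mod 89: no n satisfies n² ≡ 43 (mod 89).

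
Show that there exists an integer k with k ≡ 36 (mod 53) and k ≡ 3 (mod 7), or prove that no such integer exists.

gcd(53, 7) = 1, so the Chinese Remainder Theorem guarantees exactly one residue class mod 371 satisfying both.
Write k = 36 + 53t and require 36 + 53t ≡ 3 (mod 7), i.e. 53t ≡ 2 (mod 7).
53 ≡ 4 (mod 7), so this reads 4t ≡ 2 (mod 7). Invert 4 mod 7 by the Euclidean algorithm: 7 = 1·4 + 3, 4 = 1·3 + 1, 3 = 3·1 + 0; back-substituting, 1 = 4 − 1·3 = 4 − (7 − 1·4) = −7 + 2·4. Hence 4·2 ≡ 1, so 4⁻¹ ≡ 2 (mod 7).
Multiplying by 2: t ≡ 2·2 = 4 (mod 7).
Taking t = 4 gives k = 36 + 53·4 = 248.
Verify: 248 = 4·53 + 36 and 248 = 35·7 + 3. ✓

k = 248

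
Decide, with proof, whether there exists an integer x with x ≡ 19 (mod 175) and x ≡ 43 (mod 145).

Reduce both congruences modulo 5, which divides 175 and 145: they say x ≡ 19 (mod 5) and x ≡ 43 (mod 5).
But 19 mod 5 = 4 while 43 mod 5 = 3, a contradiction.
So no integer satisfies both congruences.

There is no such integer.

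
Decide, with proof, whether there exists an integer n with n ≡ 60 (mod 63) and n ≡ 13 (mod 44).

Since 63 and 44 share no common factor, CRT says the pair of congruences has a solution (unique mod 2772).
Write n = 60 + 63t and require 60 + 63t ≡ 13 (mod 44), i.e. 63t ≡ 41 (mod 44).
63 ≡ 19 (mod 44), so this reads 19t ≡ 41 (mod 44). Since 19·7 = 133 = 3·44 + 1, the inverse of 19 mod 44 is 7.
Therefore t ≡ 7·41 = 287 ≡ 23 (mod 44).
With t = 23: n = 60 + 63·23 = 1509.
Indeed 1509 ≡ 60 (mod 63) and 1509 ≡ 13 (mod 44).

n = 1509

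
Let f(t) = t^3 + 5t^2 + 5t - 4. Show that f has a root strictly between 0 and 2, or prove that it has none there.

f(0) = -4 and f(2) = 34, which have opposite signs.
Since f is a polynomial it is continuous on [0, 2].
By the Intermediate Value Theorem, f takes the value 0 somewhere in the open interval.

Yes, f has a root in the interval.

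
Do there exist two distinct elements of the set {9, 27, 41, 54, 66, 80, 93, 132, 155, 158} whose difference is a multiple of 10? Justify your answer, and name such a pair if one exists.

Residues mod 10: 9↦9, 27↦7, 41↦1, 54↦4, 66↦6, 80↦0, 93↦3, 132↦2, 155↦5, 158↦8.
These 10 residues are pairwise different, hence no difference of two elements is divisible by 10.

No such pair exists.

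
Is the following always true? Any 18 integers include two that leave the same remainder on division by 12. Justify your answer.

There are exactly 12 possible remainders on division by 12.
Placing 18 integers into 12 classes, some class receives at least two — say a and b.
That is, a and b leave the same remainder on division by 12, as claimed.

Yes, this is always true.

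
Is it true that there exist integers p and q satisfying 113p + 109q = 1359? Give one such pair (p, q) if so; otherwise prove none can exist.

p = 40, q = -29

Since gcd(113, 109) = 1, every integer is an integer combination of 113 and 109.
Run the Euclidean algorithm on 113 and 109: 113 = 1·109 + 4, 109 = 27·4 + 1, 4 = 4·1 + 0.
Working back up the chain: 1 = 109 − 27·4 = 109 − 27·(113 − 1·109) = −27·113 + 28·109. So 113·(-27) + 109·28 = 1.
Scaling by 1359 gives the particular solution (p, q) = (-36693, 38052).
The general solution is p = -36693 + 109k, q = 38052 − 113k; taking k = 337 gives the smaller pair p = 40, q = -29.
Check: 113·40 + 109·(-29) = 4520 − 3161 = 1359. ✓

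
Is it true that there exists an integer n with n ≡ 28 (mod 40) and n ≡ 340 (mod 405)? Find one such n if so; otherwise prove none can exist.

No such integer exists.

Both moduli are multiples of 5 = gcd(40, 405), so any solution would satisfy n ≡ 28 and n ≡ 340 modulo 5 simultaneously.
However 28 ≡ 3 and 340 ≡ 0 (mod 5), and 3 ≠ 0.
So no integer satisfies both congruences.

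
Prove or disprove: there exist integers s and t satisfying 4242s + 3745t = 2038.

No, no such integers exist.

Any value of 4242s + 3745t is a multiple of gcd(4242, 3745) = 7.
However 2038 leaves remainder 1 on division by 7.
Hence no integers s, t satisfy the equation.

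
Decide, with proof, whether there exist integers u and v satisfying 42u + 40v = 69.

gcd(42, 40) = 2, so every integer of the form 42u + 40v is a multiple of 2.
However 69 leaves remainder 1 on division by 2.
Therefore 42u + 40v = 69 has no solution in integers.

There are no such integers.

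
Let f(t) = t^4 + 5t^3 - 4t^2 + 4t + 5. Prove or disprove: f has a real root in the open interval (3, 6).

f has no root in that interval.

f(3) = 197 and f(6) = 2261, both positive, so a sign-change argument is unavailable; we show f keeps this sign on the whole interval.
Substitute t = 3 + u, where 0 < u < 3 on the interval. Expanding, f(3 + u) = u^4 + 17u^3 + 95u^2 + 223u + 197.
The nonzero coefficients here are all positive, so for u > 0 every term is positive (or zero), and the constant term 197 is strictly positive.
Therefore f(t) > 0 throughout (3, 6), and f has no zero there.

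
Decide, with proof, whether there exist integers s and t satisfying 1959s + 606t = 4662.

Since gcd(1959, 606) = 3 and 4662 = 3·1554, Bézout's identity guarantees a solution.
Dividing through by 3 reduces the equation to 653s + 202t = 1554.
Euclidean algorithm: 653 = 3·202 + 47, 202 = 4·47 + 14, 47 = 3·14 + 5, 14 = 2·5 + 4, 5 = 1·4 + 1, 4 = 4·1 + 0.
Back-substituting, 1 = 5 − 1·4 = 5 − (14 − 2·5) = −14 + 3·5 = −14 + 3·(47 − 3·14) = 3·47 − 10·14 = 3·47 − 10·(202 − 4·47) = −10·202 + 43·47 = −10·202 + 43·(653 − 3·202) = 43·653 − 139·202; that is, 653·43 + 202·(-139) = 1.
Scaling by 1554 gives the particular solution (s, t) = (66822, -216006).
The general solution is s = 66822 + 202k, t = -216006 − 653k; taking k = -330 gives the smaller pair s = 162, t = -516.
Check: 1959·162 + 606·(-516) = 317358 − 312696 = 4662. ✓

s = 162, t = -516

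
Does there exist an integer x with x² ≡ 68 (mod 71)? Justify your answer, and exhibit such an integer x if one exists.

There is no such integer.

71 is prime, so by Euler's criterion 68 is a square mod 71 iff 68^((71−1)/2) = 68^35 ≡ 1 (mod 71).
Squaring successively (mod 71): 68^2 = 4624 ≡ 9; 68^4 ≡ 9² = 81 ≡ 10; 68^8 ≡ 10² = 100 ≡ 29; 68^16 ≡ 29² = 841 ≡ 60; 68^32 ≡ 60² = 3600 ≡ 50.
Since 35 = 32 + 2 + 1, 68^35 ≡ 50 · 9 · 68; multiplying out mod 71: 50·9 = 450 ≡ 24, then 24·68 = 1632 ≡ 70. Thus 68^35 ≡ 70 ≡ −1 (mod 71).
By Euler's criterion 68 is a quadratic non-residue mod 71: no x satisfies x² ≡ 68 (mod 71).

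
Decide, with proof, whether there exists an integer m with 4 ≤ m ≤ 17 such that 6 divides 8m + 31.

For m = 4, 5, …, 17 the values of 8m + 31 modulo 6 are 3, 5, 1, 3, 5, 1, 3, 5, 1, 3, 5, 1, 3, 5 respectively.
Since 0 is absent from this list, 6 ∤ 8m + 31 for every m with 4 ≤ m ≤ 17.

There is no such integer m in that range.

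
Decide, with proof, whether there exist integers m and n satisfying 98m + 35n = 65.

No such integers exist.

Both 98 and 35 are divisible by gcd(98, 35) = 7, hence so is any combination 98m + 35n.
But 65 is not a multiple of 7 (it leaves remainder 2).
Hence no integers m, n satisfy the equation.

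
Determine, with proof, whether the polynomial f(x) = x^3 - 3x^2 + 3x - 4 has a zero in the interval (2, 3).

f(2) = -2 and f(3) = 5, which have opposite signs.
As a polynomial, f is continuous on every closed interval.
By the Intermediate Value Theorem f must vanish at some point of (2, 3).

Yes, f has a root in the interval.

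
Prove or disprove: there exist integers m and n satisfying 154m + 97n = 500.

154 and 97 are coprime, so 154m + 97n ranges over all of ℤ.
Dividing repeatedly: 154 = 1·97 + 57, 97 = 1·57 + 40, 57 = 1·40 + 17, 40 = 2·17 + 6, 17 = 2·6 + 5, 6 = 1·5 + 1, 5 = 5·1 + 0.
Working back up the chain: 1 = 6 − 1·5 = 6 − (17 − 2·6) = −17 + 3·6 = −17 + 3·(40 − 2·17) = 3·40 − 7·17 = 3·40 − 7·(57 − 1·40) = −7·57 + 10·40 = −7·57 + 10·(97 − 1·57) = 10·97 − 17·57 = 10·97 − 17·(154 − 1·97) = −17·154 + 27·97. So 154·(-17) + 97·27 = 1.
Times 500: 154·(-8500) + 97·13500 = 500, so (-8500, 13500) solves it.
Adding 88·97 to m and subtracting 88·154 from n gives the tidier solution (36, -52).
Indeed 154·36 + 97·(-52) = 5544 − 5044 = 500.

m = 36, n = -52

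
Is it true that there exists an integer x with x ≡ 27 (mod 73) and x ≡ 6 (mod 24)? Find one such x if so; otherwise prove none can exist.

x = 246

Since 73 and 24 share no common factor, CRT says the pair of congruences has a solution (unique mod 1752).
Any solution of the first congruence is x = 27 + 73t; substituting into the second, 73t ≡ 6 − 27 ≡ 3 (mod 24).
73 ≡ 1 (mod 24), so this reads 1t ≡ 3 (mod 24). So t ≡ 3 (mod 24).
With t = 3: x = 27 + 73·3 = 246.
Verify: 246 = 3·73 + 27 and 246 = 10·24 + 6. ✓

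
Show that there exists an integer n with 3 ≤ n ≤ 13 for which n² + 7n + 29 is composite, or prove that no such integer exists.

At n = 13: 13² + 7·13 + 29 = 289 = 17·17, which is composite.

n = 13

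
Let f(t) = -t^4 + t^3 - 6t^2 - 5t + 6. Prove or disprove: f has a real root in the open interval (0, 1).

f(0) = 6 and f(1) = -5, which have opposite signs.
Since f is a polynomial it is continuous on [0, 1].
By the Intermediate Value Theorem, f takes the value 0 somewhere in the open interval.

Such a root exists.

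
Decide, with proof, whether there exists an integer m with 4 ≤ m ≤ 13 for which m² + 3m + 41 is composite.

m = 12

At m = 12: 12² + 3·12 + 41 = 221 = 13·17, which is composite.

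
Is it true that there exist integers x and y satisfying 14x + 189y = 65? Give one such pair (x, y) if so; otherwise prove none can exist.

Both 14 and 189 are divisible by gcd(14, 189) = 7, hence so is any combination 14x + 189y.
But 65 is not a multiple of 7 (it leaves remainder 2).
Hence no integers x, y satisfy the equation.

There are no such integers.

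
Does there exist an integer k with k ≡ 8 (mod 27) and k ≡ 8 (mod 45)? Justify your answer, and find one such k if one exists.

k = 8

Here gcd(27, 45) = 9, and both 8 and 8 leave remainder 8 mod 9, so the system is consistent.
In fact k = 8 itself already satisfies 8 mod 45 = 8.
Check: 8 mod 27 = 8, 8 mod 45 = 8. ✓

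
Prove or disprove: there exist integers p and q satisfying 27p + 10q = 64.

27 and 10 are coprime, so 27p + 10q ranges over all of ℤ.
Dividing repeatedly: 27 = 2·10 + 7, 10 = 1·7 + 3, 7 = 2·3 + 1, 3 = 3·1 + 0.
Back-substituting, 1 = 7 − 2·3 = 7 − 2·(10 − 1·7) = −2·10 + 3·7 = −2·10 + 3·(27 − 2·10) = 3·27 − 8·10; that is, 27·3 + 10·(-8) = 1.
Scaling by 64 gives the particular solution (p, q) = (192, -512).
Subtracting 19·10 from p and adding 19·27 to q gives the tidier solution (2, 1).
Indeed 27·2 + 10·1 = 54 + 10 = 64.

p = 2, q = 1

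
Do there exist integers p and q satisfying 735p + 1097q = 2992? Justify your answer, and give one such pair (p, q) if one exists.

Since gcd(735, 1097) = 1, every integer is an integer combination of 735 and 1097.
Run the Euclidean algorithm on 1097 and 735: 1097 = 1·735 + 362, 735 = 2·362 + 11, 362 = 32·11 + 10, 11 = 1·10 + 1, 10 = 10·1 + 0.
Working back up the chain: 1 = 11 − 1·10 = 11 − (362 − 32·11) = −362 + 33·11 = −362 + 33·(735 − 2·362) = 33·735 − 67·362 = 33·735 − 67·(1097 − 1·735) = −67·1097 + 100·735. So 735·100 + 1097·(-67) = 1.
Times 2992: 735·299200 + 1097·(-200464) = 2992, so (299200, -200464) solves it.
Shifting by a multiple of (1097, −735) keeps it a solution: p = 299200 − 272·1097 = 816, q = -200464 + 272·735 = -544.
Indeed 735·816 + 1097·(-544) = 599760 − 596768 = 2992.

p = 816, q = -544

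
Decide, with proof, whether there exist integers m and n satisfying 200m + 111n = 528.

200 and 111 are coprime, so 200m + 111n ranges over all of ℤ.
Euclidean algorithm: 200 = 1·111 + 89, 111 = 1·89 + 22, 89 = 4·22 + 1, 22 = 22·1 + 0.
Working back up the chain: 1 = 89 − 4·22 = 89 − 4·(111 − 1·89) = −4·111 + 5·89 = −4·111 + 5·(200 − 1·111) = 5·200 − 9·111. So 200·5 + 111·(-9) = 1.
Times 528: 200·2640 + 111·(-4752) = 528, so (2640, -4752) solves it.
The general solution is m = 2640 + 111k, n = -4752 − 200k; taking k = -23 gives the smaller pair m = 87, n = -152.
Indeed 200·87 + 111·(-152) = 17400 − 16872 = 528.

m = 87, n = -152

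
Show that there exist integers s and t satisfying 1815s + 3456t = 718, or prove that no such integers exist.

There are no such integers.

Any value of 1815s + 3456t is a multiple of gcd(1815, 3456) = 3.
However 718 leaves remainder 1 on division by 3.
So the equation is unsolvable over ℤ.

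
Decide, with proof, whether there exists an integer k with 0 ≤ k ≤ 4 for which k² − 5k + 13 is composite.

k = 1

At k = 1: 1² − 5·1 + 13 = 9 = 3·3, which is composite.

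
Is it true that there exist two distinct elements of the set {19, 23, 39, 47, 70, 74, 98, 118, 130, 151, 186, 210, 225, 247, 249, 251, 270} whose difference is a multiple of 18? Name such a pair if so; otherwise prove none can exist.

Two integers differ by a multiple of 18 exactly when they have the same residue mod 18. The residues are 19↦1, 23↦5, 39↦3, 47↦11, 70↦16, 74↦2, 98↦8, 118↦10, 130↦4, 151↦7, 186↦6, 210↦12, 225↦9, 247↦13, 249↦15, 251↦17, 270↦0.
All 17 residues are distinct, so no two elements differ by a multiple of 18.

There is no such pair.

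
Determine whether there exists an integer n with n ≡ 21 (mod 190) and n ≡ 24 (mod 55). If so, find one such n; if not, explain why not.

No, no such integer exists.

Both moduli are multiples of 5 = gcd(190, 55), so any solution would satisfy n ≡ 21 and n ≡ 24 modulo 5 simultaneously.
However 21 ≡ 1 and 24 ≡ 4 (mod 5), and 1 ≠ 4.
So no integer satisfies both congruences.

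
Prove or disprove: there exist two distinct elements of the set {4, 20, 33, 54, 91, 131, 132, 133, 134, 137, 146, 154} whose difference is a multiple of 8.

Both 4 and 20 leave remainder 4 on division by 8; their difference 16 = 2·8 is a multiple of 8.

The pair (4, 20) works.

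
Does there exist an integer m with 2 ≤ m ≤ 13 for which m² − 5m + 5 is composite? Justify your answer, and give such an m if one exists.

m = 10

At m = 10: 10² − 5·10 + 5 = 55 = 5·11, which is composite.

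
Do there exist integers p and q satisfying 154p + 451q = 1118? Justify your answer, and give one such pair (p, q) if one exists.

Any value of 154p + 451q is a multiple of gcd(154, 451) = 11.
But 1118 = 11·101 + 7, so 11 ∤ 1118.
Therefore 154p + 451q = 1118 has no solution in integers.

There are no such integers.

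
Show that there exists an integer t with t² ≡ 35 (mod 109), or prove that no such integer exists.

Take t = 12. Then 12² = 144 = 1·109 + 35, so 12² ≡ 35 (mod 109).

t = 12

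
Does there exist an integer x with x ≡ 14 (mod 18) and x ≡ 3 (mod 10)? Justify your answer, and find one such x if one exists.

No, no such integer exists.

gcd(18, 10) = 2. If x ≡ 14 (mod 18) and x ≡ 3 (mod 10), then x ≡ 14 (mod 2) and x ≡ 3 (mod 2).
But 14 mod 2 = 0 while 3 mod 2 = 1, a contradiction.
Therefore no such x exists.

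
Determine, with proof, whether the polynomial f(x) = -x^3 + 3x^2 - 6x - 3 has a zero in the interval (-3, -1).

No such root exists.

f(-3) = 69 and f(-1) = 7, both positive.
The derivative f'(x) = -3x^2 + 6x - 6 is a quadratic with discriminant 6² − 4·(-3)·(-6) = -36 < 0; it never vanishes, so it is always negative (sign of the leading coefficient).
So f is strictly decreasing; between -3 and -1 its values lie between f(-3) = 69 and f(-1) = 7, all positive. Therefore f has no root in (-3, -1).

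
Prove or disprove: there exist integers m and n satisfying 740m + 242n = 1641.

No such integers exist.

Both 740 and 242 are divisible by gcd(740, 242) = 2, hence so is any combination 740m + 242n.
But 1641 is not a multiple of 2 (it leaves remainder 1).
So the equation is unsolvable over ℤ.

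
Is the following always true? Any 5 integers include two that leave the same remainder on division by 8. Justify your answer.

Consider the 5 integers 10, 11, …, 14. They lie in distinct residue classes modulo 8, since 5 ≤ 8.
Hence this collection has no pair with equal remainders mod 8, disproving the claim.

No; for instance {10, 11, 12, 13, 14} is a counterexample.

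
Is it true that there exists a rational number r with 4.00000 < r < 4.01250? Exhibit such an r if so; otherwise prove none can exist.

r = 325/81

Scale by 81: the interval becomes (324.00000, 325.01250), which contains the integer 325.
Dividing back, 4.00000 < 325/81 < 4.01250, and 325/81 is rational.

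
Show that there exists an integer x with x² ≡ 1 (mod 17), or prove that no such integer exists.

x = 16 works: 16² = 256, and 256 − 1 = 255 = 15·17.

x = 16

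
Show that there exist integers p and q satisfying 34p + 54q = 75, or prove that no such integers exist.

gcd(34, 54) = 2, so every integer of the form 34p + 54q is a multiple of 2.
However 75 leaves remainder 1 on division by 2.
So the equation is unsolvable over ℤ.

There are no such integers.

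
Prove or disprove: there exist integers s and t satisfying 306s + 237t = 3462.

Since gcd(306, 237) = 3 and 3462 = 3·1154, Bézout's identity guarantees a solution.
Dividing through by 3 reduces the equation to 102s + 79t = 1154.
Dividing repeatedly: 102 = 1·79 + 23, 79 = 3·23 + 10, 23 = 2·10 + 3, 10 = 3·3 + 1, 3 = 3·1 + 0.
Unwinding: 1 = 10 − 3·3 = 10 − 3·(23 − 2·10) = −3·23 + 7·10 = −3·23 + 7·(79 − 3·23) = 7·79 − 24·23 = 7·79 − 24·(102 − 1·79) = −24·102 + 31·79, i.e. 102·(-24) + 79·31 = 1.
Scaling by 1154 gives the particular solution (s, t) = (-27696, 35774).
Adding 351·79 to s and subtracting 351·102 from t gives the tidier solution (33, -28).
Check: 306·33 + 237·(-28) = 10098 − 6636 = 3462. ✓

s = 33, t = -28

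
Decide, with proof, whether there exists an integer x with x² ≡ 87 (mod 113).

x = 58

Take x = 58. Then 58² = 3364 = 29·113 + 87, so 58² ≡ 87 (mod 113).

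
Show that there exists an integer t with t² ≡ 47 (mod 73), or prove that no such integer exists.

No, no such integer exists.

Apply Euler's criterion with the prime 73: 47 is a quadratic residue iff 47^36 ≡ 1 (mod 73), and a non-residue iff it is ≡ −1.
Squaring successively (mod 73): 47^2 = 2209 ≡ 19; 47^4 ≡ 19² = 361 ≡ 69; 47^8 ≡ 69² = 4761 ≡ 16; 47^16 ≡ 16² = 256 ≡ 37; 47^32 ≡ 37² = 1369 ≡ 55.
Since 36 = 32 + 4, 47^36 ≡ 55 · 69; multiplying out mod 73: 55·69 = 3795 ≡ 72. Thus 47^36 ≡ 72 ≡ −1 (mod 73).
The value −1 means 47 is a non-residue modulo 73, so t² ≡ 47 (mod 73) is impossible.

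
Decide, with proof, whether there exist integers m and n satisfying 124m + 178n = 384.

m = 72, n = -48

gcd(124, 178) = 2, and 2 divides 384, so integer solutions exist.
Dividing through by 2 reduces the equation to 62m + 89n = 192.
Euclidean algorithm: 89 = 1·62 + 27, 62 = 2·27 + 8, 27 = 3·8 + 3, 8 = 2·3 + 2, 3 = 1·2 + 1, 2 = 2·1 + 0.
Back-substituting, 1 = 3 − 1·2 = 3 − (8 − 2·3) = −8 + 3·3 = −8 + 3·(27 − 3·8) = 3·27 − 10·8 = 3·27 − 10·(62 − 2·27) = −10·62 + 23·27 = −10·62 + 23·(89 − 1·62) = 23·89 − 33·62; that is, 62·(-33) + 89·23 = 1.
Times 192: 62·(-6336) + 89·4416 = 192, so (-6336, 4416) solves it.
Adding 72·89 to m and subtracting 72·62 from n gives the tidier solution (72, -48).
Indeed 124·72 + 178·(-48) = 8928 − 8544 = 384.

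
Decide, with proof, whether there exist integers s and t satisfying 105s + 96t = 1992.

Every value of 105s + 96t is a multiple of gcd(105, 96) = 3; since 3 ∣ 1992, solutions exist.
Dividing through by 3 reduces the equation to 35s + 32t = 664.
Euclidean algorithm: 35 = 1·32 + 3, 32 = 10·3 + 2, 3 = 1·2 + 1, 2 = 2·1 + 0.
Back-substituting, 1 = 3 − 1·2 = 3 − (32 − 10·3) = −32 + 11·3 = −32 + 11·(35 − 1·32) = 11·35 − 12·32; that is, 35·11 + 32·(-12) = 1.
Times 664: 35·7304 + 32·(-7968) = 664, so (7304, -7968) solves it.
Shifting by a multiple of (32, −35) keeps it a solution: s = 7304 − 228·32 = 8, t = -7968 + 228·35 = 12.
Indeed 105·8 + 96·12 = 840 + 1152 = 1992.

s = 8, t = 12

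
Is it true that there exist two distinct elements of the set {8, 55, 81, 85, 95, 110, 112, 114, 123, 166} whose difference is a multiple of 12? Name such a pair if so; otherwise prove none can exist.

No such pair exists.

Reduce each element modulo 12: 8↦8, 55↦7, 81↦9, 85↦1, 95↦11, 110↦2, 112↦4, 114↦6, 123↦3, 166↦10.
All 10 residues are distinct, so no two elements differ by a multiple of 12.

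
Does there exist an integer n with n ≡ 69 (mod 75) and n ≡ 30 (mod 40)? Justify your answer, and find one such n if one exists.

gcd(75, 40) = 5. If n ≡ 69 (mod 75) and n ≡ 30 (mod 40), then n ≡ 69 (mod 5) and n ≡ 30 (mod 5).
But 69 mod 5 = 4 while 30 mod 5 = 0, a contradiction.
Hence the system has no solution.

No, no such integer exists.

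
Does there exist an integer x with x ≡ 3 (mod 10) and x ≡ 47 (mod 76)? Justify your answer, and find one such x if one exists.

The moduli are not coprime: gcd(10, 76) = 2. Compatibility requires 2 ∣ (47 − 3) = 44, which holds, so solutions exist.
Write x = 3 + 10t. Then 10t ≡ 47 − 3 ≡ 44 (mod 76); dividing through by 2 gives 5t ≡ 22 (mod 38).
To invert 5 modulo 38: 38 = 7·5 + 3, 5 = 1·3 + 2, 3 = 1·2 + 1, 2 = 2·1 + 0, and unwinding, 1 = 3 − 1·2 = 3 − (5 − 1·3) = −5 + 2·3 = −5 + 2·(38 − 7·5) = 2·38 − 15·5. Thus 5⁻¹ ≡ -15 ≡ 23 (mod 38).
Multiplying by 23: t ≡ 23·22 = 506 ≡ 12 (mod 38).
Then x = 3 + 10·12 = 123.
Indeed 123 ≡ 3 (mod 10) and 123 ≡ 47 (mod 76).

x = 123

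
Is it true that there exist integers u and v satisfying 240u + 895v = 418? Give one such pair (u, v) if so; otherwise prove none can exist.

Any value of 240u + 895v is a multiple of gcd(240, 895) = 5.
But 418 is not a multiple of 5 (it leaves remainder 3).
Hence no integers u, v satisfy the equation.

No, no such integers exist.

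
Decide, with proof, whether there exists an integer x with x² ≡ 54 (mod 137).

No such integer exists.

137 is prime, so by Euler's criterion 54 is a square mod 137 iff 54^((137−1)/2) = 54^68 ≡ 1 (mod 137).
Squaring successively (mod 137): 54^2 = 2916 ≡ 39; 54^4 ≡ 39² = 1521 ≡ 14; 54^8 ≡ 14² = 196 ≡ 59; 54^16 ≡ 59² = 3481 ≡ 56; 54^32 ≡ 56² = 3136 ≡ 122; 54^64 ≡ 122² = 14884 ≡ 88.
Since 68 = 64 + 4, 54^68 ≡ 88 · 14; multiplying out mod 137: 88·14 = 1232 ≡ 136. Thus 54^68 ≡ 136 ≡ −1 (mod 137).
By Euler's criterion 54 is a quadratic non-residue mod 137: no x satisfies x² ≡ 54 (mod 137).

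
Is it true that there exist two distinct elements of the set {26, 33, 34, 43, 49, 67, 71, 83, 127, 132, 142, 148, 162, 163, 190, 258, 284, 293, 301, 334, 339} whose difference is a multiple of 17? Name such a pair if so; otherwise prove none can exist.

Both 26 and 43 leave remainder 9 on division by 17; their difference 17 = 1·17 is a multiple of 17.

Yes: 26 and 43.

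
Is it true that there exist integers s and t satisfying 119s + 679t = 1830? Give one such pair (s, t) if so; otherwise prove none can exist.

Both 119 and 679 are divisible by gcd(119, 679) = 7, hence so is any combination 119s + 679t.
But 1830 is not a multiple of 7 (it leaves remainder 3).
Therefore 119s + 679t = 1830 has no solution in integers.

No such integers exist.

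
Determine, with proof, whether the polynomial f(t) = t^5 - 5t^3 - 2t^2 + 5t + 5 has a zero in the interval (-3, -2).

f has no root in that interval.

f(-3) = -136 and f(-2) = -5, both negative, so a sign-change argument is unavailable; we show f keeps this sign on the whole interval.
Substitute t = -2 − u, where 0 < u < 1 on the interval. Expanding, f(-2 − u) = -u^5 - 10u^4 - 35u^3 - 52u^2 - 33u - 5.
The nonzero coefficients here are all negative, so for u > 0 every term is negative (or zero), and the constant term -5 is strictly negative.
So f is strictly negative on (-3, -2); no root exists in the interval.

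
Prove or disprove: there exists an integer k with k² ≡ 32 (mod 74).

No such integer exists.

Reduce modulo the prime factor 37 of 74: any solution would satisfy k² ≡ 32 (mod 37).
Apply Euler's criterion with the prime 37: 32 is a quadratic residue iff 32^18 ≡ 1 (mod 37), and a non-residue iff it is ≡ −1.
Repeated squaring mod 37: 32^2 = 1024 ≡ 25; 32^4 ≡ 25² = 625 ≡ 33; 32^8 ≡ 33² = 1089 ≡ 16; 32^16 ≡ 16² = 256 ≡ 34.
Since 18 = 16 + 2, 32^18 ≡ 34 · 25; multiplying out mod 37: 34·25 = 850 ≡ 36. Thus 32^18 ≡ 36 ≡ −1 (mod 37).
By Euler's criterion 32 is a quadratic non-residue mod 37: no k satisfies k² ≡ 32 (mod 37).
So 32 is not a square mod 37, and hence 32 is not a square mod 74.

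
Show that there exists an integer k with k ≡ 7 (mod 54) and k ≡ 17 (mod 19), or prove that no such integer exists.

k = 169

The moduli 54 and 19 are coprime, so by the Chinese Remainder Theorem a unique solution modulo 1026 exists.
Any solution of the first congruence is k = 7 + 54t; substituting into the second, 54t ≡ 17 − 7 ≡ 10 (mod 19).
54 ≡ 16 (mod 19), so this reads 16t ≡ 10 (mod 19). Note 16·6 = 96 ≡ 1 (mod 19) (as 96 − 1 = 5·19), so 16⁻¹ ≡ 6.
Therefore t ≡ 6·10 = 60 ≡ 3 (mod 19).
With t = 3: k = 7 + 54·3 = 169.
Check: 169 mod 54 = 7, 169 mod 19 = 17. ✓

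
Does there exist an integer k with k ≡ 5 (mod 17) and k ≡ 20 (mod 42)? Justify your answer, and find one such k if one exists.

k = 566

gcd(17, 42) = 1, so the Chinese Remainder Theorem guarantees exactly one residue class mod 714 satisfying both.
Any solution of the first congruence is k = 5 + 17t; substituting into the second, 17t ≡ 20 − 5 ≡ 15 (mod 42).
Since 17·5 = 85 = 2·42 + 1, the inverse of 17 mod 42 is 5.
Therefore t ≡ 5·15 = 75 ≡ 33 (mod 42).
With t = 33: k = 5 + 17·33 = 566.
Verify: 566 = 33·17 + 5 and 566 = 13·42 + 20. ✓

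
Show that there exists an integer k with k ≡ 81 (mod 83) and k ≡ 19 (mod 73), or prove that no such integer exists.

Since 83 and 73 share no common factor, CRT says the pair of congruences has a solution (unique mod 6059).
Any solution of the first congruence is k = 81 + 83t; substituting into the second, 83t ≡ 19 − 81 ≡ 11 (mod 73).
83 ≡ 10 (mod 73), so this reads 10t ≡ 11 (mod 73). To invert 10 modulo 73: 73 = 7·10 + 3, 10 = 3·3 + 1, 3 = 3·1 + 0, and unwinding, 1 = 10 − 3·3 = 10 − 3·(73 − 7·10) = −3·73 + 22·10. Thus 10⁻¹ ≡ 22 (mod 73).
Multiplying by 22: t ≡ 22·11 = 242 ≡ 23 (mod 73).
Taking t = 23 gives k = 81 + 83·23 = 1990.
Indeed 1990 ≡ 81 (mod 83) and 1990 ≡ 19 (mod 73).

k = 1990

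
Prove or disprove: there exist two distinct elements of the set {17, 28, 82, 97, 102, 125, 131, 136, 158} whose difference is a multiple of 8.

17 and 97 are such a pair.

Both 17 and 97 leave remainder 1 on division by 8; their difference 80 = 10·8 is a multiple of 8.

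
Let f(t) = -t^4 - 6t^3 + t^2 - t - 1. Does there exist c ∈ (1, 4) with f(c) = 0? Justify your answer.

f(1) = -8 and f(4) = -629, both negative, so a sign-change argument is unavailable; we show f keeps this sign on the whole interval.
Substitute t = 1 + u, where 0 < u < 3 on the interval. Expanding, f(1 + u) = -u^4 - 10u^3 - 23u^2 - 21u - 8.
The nonzero coefficients here are all negative, so for u > 0 every term is negative (or zero), and the constant term -8 is strictly negative.
Therefore f(t) < 0 throughout (1, 4), and f has no zero there.

f has no root in that interval.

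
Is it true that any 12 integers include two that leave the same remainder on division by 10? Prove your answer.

There are exactly 10 possible remainders on division by 10.
With 12 integers and only 10 classes, the pigeonhole principle forces two of them, say a and b, into the same class.
So a and b have equal remainders mod 10, which is exactly what was to be shown.

Yes, this is always true.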